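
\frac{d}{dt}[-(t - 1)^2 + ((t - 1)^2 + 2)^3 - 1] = 6*t^5 - 30*t^4 + 84*t^3 - 132*t^2 + 124*t - 52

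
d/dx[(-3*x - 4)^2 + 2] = 18*x + 24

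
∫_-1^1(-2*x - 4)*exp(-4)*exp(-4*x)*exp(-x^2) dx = -exp(-1) + exp(-9)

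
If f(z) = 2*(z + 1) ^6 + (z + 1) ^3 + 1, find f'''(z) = 240*z^3 + 720*z^2 + 720*z + 246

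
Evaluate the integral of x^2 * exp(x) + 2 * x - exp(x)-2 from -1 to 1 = -4 - 4*exp(-1)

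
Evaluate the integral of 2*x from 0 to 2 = 4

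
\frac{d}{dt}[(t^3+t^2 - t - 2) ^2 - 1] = 6*t^5 + 10*t^4 - 4*t^3 - 18*t^2 - 6*t + 4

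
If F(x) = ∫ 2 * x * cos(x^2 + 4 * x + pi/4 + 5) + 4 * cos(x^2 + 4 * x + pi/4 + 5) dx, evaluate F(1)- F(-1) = sin(pi/4 + 10) - sin(pi/4 + 2)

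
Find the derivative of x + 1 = 1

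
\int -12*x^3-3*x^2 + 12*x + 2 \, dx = -3*x^4 - x^3 + 6*x^2 + 2*x + C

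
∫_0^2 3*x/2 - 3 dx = -3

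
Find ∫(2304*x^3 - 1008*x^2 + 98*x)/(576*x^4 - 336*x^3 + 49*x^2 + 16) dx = log(x^2*(24*x - 7)^2/16 + 1) + C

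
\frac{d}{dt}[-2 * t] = -2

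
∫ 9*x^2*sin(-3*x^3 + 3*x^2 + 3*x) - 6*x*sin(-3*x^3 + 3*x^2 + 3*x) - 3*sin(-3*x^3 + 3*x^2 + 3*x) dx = cos(3*x*(-x^2 + x + 1)) + C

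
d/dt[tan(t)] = cos(t)^(-2)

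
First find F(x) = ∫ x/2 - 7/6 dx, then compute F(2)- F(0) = -4/3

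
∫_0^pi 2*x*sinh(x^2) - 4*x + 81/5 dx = -2*pi^2 - 1 + 81*pi/5 + cosh(pi^2)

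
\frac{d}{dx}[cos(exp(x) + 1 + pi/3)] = -exp(x)*sin(exp(x) + 1 + pi/3)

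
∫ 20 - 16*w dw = -8*w^2 + 20*w + C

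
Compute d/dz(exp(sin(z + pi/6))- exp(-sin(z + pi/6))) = (exp(sqrt(3)*sin(z))*exp(cos(z)) + 1)*exp(-sin(z + pi/6))*cos(z + pi/6)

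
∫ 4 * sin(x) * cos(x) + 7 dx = 7*x - cos(2*x) + C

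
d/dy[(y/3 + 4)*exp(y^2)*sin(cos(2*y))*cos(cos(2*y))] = (y^2*sin(2*cos(2*y))/3 - y*sin(2*y - 2*cos(2*y))/3 - y*sin(2*y + 2*cos(2*y))/3 + 4*y*sin(2*cos(2*y)) - 4*sin(2*y - 2*cos(2*y)) - 4*sin(2*y + 2*cos(2*y)) + sin(2*cos(2*y))/6)*exp(y^2)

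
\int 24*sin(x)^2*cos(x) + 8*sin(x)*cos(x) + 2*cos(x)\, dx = 2*(4*sin(x)^2 + 2*sin(x) + 1)*sin(x) + C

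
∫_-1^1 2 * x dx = 0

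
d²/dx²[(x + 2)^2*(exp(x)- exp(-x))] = (x^2*exp(2*x) - x^2 + 8*x*exp(2*x) + 14*exp(2*x) + 2)*exp(-x)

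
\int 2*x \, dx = x^2 + C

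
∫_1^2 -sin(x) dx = -cos(1) + cos(2)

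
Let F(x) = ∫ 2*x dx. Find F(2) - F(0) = 4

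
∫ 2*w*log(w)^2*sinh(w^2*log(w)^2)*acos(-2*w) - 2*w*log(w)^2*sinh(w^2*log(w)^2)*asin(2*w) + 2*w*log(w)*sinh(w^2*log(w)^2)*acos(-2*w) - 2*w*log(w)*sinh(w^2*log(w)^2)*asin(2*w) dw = (acos(-2*w) - asin(2*w))*cosh(w^2*log(w)^2) + C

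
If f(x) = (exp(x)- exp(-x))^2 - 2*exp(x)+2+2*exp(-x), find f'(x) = (2*exp(4*x) - 2*exp(3*x) - 2*exp(x) - 2)*exp(-2*x)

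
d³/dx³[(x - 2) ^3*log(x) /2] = (6*x^3*log(x) + 11*x^3 - 12*x^2 - 12*x - 16)/(2*x^3)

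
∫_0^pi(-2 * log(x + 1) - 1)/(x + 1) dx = -log(1 + pi)^2 - log(1 + pi)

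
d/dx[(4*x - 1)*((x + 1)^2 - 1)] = 12*x^2 + 14*x - 2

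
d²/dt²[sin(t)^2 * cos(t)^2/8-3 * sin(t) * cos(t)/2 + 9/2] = (1 - cos(2*t))^2/2 + 3*sin(2*t) + cos(2*t) - 3/4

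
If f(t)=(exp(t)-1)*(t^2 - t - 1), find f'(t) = t^2*exp(t) + t*exp(t) - 2*t - 2*exp(t) + 1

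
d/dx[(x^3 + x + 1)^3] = 9*x^8 + 21*x^6 + 18*x^5 + 15*x^4 + 24*x^3 + 12*x^2 + 6*x + 3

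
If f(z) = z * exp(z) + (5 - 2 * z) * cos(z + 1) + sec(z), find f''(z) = z*exp(z) + 2*z*cos(z + 1) + 2*exp(z) + 4*sin(z + 1) - 5*cos(z + 1) - 1/cos(z) + 2/cos(z)^3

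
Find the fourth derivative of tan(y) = 24*tan(y)^5 + 40*tan(y)^3 + 16*tan(y)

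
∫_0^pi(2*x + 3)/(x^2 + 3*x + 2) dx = -log(2) + log(2 + 3*pi + pi^2)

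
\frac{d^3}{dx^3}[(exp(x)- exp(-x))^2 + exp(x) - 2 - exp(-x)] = (8*exp(4*x) + exp(3*x) + exp(x) - 8)*exp(-2*x)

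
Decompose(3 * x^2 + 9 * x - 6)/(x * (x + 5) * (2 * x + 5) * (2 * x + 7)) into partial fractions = -1/(14*(2*x + 7)) + 39/(50*(2*x + 5)) - 8/(25*(x + 5)) - 6/(175*x)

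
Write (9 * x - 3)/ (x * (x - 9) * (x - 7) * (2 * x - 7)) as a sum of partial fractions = 228/(539*(2*x - 7)) - 30/(49*(x - 7)) + 13/(33*(x - 9)) + 1/(147*x)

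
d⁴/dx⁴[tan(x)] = 24*tan(x)^5 + 40*tan(x)^3 + 16*tan(x)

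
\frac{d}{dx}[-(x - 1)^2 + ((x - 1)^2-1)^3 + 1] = 6*x^5 - 30*x^4 + 48*x^3 - 24*x^2 - 2*x + 2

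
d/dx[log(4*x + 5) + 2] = 4/(4*x + 5)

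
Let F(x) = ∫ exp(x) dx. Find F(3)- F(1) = -E + exp(3)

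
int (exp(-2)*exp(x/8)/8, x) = exp(x/8 - 2) + C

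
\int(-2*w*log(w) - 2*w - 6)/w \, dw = -2*(w + 3)*log(w) + C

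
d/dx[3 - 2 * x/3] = -2/3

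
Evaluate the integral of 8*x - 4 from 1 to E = -1 + (-1 + 2*E)^2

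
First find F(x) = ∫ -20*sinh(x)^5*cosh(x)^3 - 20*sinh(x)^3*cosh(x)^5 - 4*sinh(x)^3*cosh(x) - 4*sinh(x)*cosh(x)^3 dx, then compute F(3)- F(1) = -5*sinh(3)^4*cosh(3)^4 - cosh(12)/4 + cosh(4)/4 + 5*sinh(1)^4*cosh(1)^4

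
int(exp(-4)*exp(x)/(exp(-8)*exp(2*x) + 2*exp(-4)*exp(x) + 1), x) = exp(x)/(exp(x) + exp(4)) + C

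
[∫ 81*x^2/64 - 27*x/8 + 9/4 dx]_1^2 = 9/64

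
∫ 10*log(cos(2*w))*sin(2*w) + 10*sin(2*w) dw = -5*log(cos(2*w))*cos(2*w) + C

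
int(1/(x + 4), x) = log(x/2 + 2) + C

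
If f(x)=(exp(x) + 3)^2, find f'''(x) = 8*exp(2*x) + 6*exp(x)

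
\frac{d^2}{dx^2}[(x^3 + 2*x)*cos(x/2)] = -x^3*cos(x/2)/4 - 3*x^2*sin(x/2) + 11*x*cos(x/2)/2 - 2*sin(x/2)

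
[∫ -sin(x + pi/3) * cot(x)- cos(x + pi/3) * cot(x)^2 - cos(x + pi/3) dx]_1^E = -cos(1 + pi/3)*cot(1) + cos(pi/3 + E)*cot(E)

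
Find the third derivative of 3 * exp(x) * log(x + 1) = (3*x^3*exp(x)*log(x + 1) + 9*x^2*exp(x)*log(x + 1) + 9*x^2*exp(x) + 9*x*exp(x)*log(x + 1) + 9*x*exp(x) + 3*exp(x)*log(x + 1) + 6*exp(x))/(x^3 + 3*x^2 + 3*x + 1)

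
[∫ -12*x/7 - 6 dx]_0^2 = -108/7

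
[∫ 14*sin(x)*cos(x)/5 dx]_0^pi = 0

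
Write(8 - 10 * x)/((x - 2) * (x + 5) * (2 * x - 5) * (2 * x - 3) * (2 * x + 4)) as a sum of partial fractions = -2/(13*(2*x - 3)) - 34/(135*(2*x - 5)) + 29/(4095*(x + 5)) - 1/(54*(x + 2)) + 3/(14*(x - 2))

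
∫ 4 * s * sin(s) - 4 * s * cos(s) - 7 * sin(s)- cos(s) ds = -sqrt(2)*(4*s - 3)*sin(s + pi/4) + C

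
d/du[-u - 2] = -1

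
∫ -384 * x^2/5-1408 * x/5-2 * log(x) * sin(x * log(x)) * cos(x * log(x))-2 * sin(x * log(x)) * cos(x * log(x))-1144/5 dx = -128*x^3/5 - 704*x^2/5 - 1144*x/5 + cos(2*x*log(x))/2 + C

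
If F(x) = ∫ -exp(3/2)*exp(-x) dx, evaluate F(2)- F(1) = -exp(1/2) + exp(-1/2)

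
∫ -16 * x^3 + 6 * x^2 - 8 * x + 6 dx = -4*x^4 + 2*x^3 - 4*x^2 + 6*x + C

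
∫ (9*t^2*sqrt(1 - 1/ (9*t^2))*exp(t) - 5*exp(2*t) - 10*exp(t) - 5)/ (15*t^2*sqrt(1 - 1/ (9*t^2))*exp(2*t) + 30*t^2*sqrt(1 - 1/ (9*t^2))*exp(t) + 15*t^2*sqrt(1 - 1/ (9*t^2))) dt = (5*(exp(t) + 1)*(4*asec(-3*t) - 12 + pi) + 12*exp(t))/(20*(exp(t) + 1)) + C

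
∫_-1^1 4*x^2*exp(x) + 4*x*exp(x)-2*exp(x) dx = -10*exp(-1) + 2*E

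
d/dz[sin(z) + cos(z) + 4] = -sin(z) + cos(z)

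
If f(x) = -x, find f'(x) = -1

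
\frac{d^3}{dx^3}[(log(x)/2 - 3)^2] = (2*log(x) - 15)/(2*x^3)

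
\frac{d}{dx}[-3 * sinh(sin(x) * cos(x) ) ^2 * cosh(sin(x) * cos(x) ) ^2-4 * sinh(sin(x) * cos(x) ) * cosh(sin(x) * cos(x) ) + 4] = -2*(3*sinh(2*sin(2*x))/4 + 2*cosh(sin(2*x)))*cos(2*x)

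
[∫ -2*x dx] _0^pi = -pi^2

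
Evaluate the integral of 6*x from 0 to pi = 3*pi^2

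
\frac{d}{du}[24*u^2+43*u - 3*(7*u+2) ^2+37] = -246*u - 41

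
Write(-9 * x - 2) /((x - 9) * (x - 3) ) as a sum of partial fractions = 29/(6*(x - 3)) - 83/(6*(x - 9))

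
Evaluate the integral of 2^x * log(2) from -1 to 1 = 3/2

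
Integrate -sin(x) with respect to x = cos(x) + C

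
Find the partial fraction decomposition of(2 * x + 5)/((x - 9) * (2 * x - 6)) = -11/(12*(x - 3)) + 23/(12*(x - 9))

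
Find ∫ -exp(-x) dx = exp(-x) + C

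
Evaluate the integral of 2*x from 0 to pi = pi^2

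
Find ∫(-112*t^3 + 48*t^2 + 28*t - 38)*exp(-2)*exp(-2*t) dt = 2*(t + 1)*(28*t^2 + 2*t + 21)*exp(-2*t - 2) + C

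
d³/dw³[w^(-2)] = -24/w^5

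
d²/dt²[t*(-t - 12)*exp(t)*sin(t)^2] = (-2*t^2*sin(2*t) - 3*t^2*cos(2*t)/2 - t^2/2 - 28*t*sin(2*t) - 16*t*cos(2*t) - 8*t - 24*sin(2*t) + 13*cos(2*t) - 13)*exp(t)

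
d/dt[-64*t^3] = -192*t^2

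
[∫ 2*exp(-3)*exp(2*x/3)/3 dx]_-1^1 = -exp(-11/3) + exp(-7/3)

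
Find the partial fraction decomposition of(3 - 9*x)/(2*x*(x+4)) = -39/(8*(x + 4)) + 3/(8*x)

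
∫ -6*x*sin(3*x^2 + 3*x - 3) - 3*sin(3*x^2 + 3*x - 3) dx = cos(3*(x^2 + x - 1)) + C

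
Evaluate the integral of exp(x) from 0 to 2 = -1 + exp(2)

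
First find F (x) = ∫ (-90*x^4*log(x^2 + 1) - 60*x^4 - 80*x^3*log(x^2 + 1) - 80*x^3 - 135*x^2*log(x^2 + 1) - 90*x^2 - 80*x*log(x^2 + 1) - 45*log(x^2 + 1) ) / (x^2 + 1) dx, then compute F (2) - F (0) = -490*log(5)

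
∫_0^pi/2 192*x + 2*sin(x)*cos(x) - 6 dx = -3*pi + 1 + 24*pi^2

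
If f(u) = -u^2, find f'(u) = -2*u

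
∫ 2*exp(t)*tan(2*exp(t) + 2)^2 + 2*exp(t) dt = tan(2*exp(t) + 2) + C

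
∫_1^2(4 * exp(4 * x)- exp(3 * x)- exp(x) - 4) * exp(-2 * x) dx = -2*(E - exp(-1))^2 - exp(2) - exp(-1) + exp(-2) + E + 2*(-exp(-2) + exp(2))^2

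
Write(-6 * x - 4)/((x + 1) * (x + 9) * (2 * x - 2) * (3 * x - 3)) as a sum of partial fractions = -1/(96*(x + 9)) + 1/(96*(x + 1)) - 1/(12*(x - 1)^2)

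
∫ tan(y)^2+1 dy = tan(y) + C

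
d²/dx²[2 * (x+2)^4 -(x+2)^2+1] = 24*x^2 + 96*x + 94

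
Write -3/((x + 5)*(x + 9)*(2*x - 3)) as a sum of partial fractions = -4/(91*(2*x - 3)) - 1/(28*(x + 9)) + 3/(52*(x + 5))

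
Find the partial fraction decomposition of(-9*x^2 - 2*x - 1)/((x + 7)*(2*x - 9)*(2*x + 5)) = 209/(252*(2*x + 5)) - 769/(644*(2*x - 9)) - 428/(207*(x + 7))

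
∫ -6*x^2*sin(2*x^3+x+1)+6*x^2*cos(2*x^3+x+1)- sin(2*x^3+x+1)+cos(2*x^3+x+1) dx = sin(2*x^3 + x + 1) + cos(2*x^3 + x + 1) + C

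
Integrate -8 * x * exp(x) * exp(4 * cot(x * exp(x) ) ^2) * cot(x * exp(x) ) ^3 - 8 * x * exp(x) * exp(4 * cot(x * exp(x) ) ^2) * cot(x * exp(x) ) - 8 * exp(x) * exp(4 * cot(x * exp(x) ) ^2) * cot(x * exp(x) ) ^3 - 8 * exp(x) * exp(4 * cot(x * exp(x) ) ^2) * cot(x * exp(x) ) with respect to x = exp(4*cot(x*exp(x))^2) + C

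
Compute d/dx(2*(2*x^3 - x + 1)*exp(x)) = 4*x^3*exp(x) + 12*x^2*exp(x) - 2*x*exp(x)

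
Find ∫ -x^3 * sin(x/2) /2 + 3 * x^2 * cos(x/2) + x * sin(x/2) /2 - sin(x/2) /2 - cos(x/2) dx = (x^3 - x + 1)*cos(x/2) + C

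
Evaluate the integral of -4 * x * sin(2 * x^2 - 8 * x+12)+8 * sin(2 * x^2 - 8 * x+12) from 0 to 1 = -cos(12) + cos(6)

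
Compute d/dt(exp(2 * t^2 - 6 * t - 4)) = (4*t - 6)*exp(2*t^2 - 6*t - 4)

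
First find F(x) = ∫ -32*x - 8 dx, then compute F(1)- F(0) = -24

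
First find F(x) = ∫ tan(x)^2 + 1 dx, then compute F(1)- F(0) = tan(1)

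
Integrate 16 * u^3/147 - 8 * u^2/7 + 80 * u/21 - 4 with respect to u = 4*u^4/147 - 8*u^3/21 + 40*u^2/21 - 4*u + C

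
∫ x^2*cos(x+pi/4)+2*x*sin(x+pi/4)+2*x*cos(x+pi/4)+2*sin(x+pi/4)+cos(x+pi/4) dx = (x + 1)^2*sin(x + pi/4) + C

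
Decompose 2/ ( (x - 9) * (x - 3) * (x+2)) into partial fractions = 2/(55*(x + 2)) - 1/(15*(x - 3)) + 1/(33*(x - 9))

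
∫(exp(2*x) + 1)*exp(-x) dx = 2*sinh(x) + C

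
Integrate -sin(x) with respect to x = cos(x) + C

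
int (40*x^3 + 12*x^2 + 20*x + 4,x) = 10*x^4 + 4*x^3 + 10*x^2 + 4*x + C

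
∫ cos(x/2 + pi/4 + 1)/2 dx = sin(x/2 + pi/4 + 1) + C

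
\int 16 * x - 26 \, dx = 8*x^2 - 26*x + C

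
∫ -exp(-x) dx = exp(-x) + C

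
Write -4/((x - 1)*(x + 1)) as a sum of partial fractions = 2/(x + 1) - 2/(x - 1)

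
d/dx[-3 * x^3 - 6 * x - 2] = -9*x^2 - 6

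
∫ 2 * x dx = x^2 + C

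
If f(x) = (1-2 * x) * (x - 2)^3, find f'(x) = -8*x^3 + 39*x^2 - 60*x + 28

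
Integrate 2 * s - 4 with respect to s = s^2 - 4*s + C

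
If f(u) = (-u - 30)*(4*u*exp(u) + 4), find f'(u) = -4*u^2*exp(u) - 128*u*exp(u) - 120*exp(u) - 4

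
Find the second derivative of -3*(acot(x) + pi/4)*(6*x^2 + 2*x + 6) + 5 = (-36*x^4*acot(x) - 9*pi*x^4 + 36*x^3 - 72*x^2*acot(x) - 18*pi*x^2 + 36*x - 36*acot(x) - 9*pi + 12)/(x^4 + 2*x^2 + 1)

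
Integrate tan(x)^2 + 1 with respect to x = tan(x) + C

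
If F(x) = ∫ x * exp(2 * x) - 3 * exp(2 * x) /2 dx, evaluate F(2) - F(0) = 1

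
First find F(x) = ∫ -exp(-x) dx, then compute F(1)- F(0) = -1 + exp(-1)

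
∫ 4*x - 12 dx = 2*x^2 - 12*x + C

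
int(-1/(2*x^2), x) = 1/(2*x) + C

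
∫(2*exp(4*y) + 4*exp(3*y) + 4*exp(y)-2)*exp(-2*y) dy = (exp(2*y) + 2*exp(y) - 1)^2*exp(-2*y) + C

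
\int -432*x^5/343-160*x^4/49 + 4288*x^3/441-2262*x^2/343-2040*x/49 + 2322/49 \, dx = -72*x^6/343 - 32*x^5/49 + 1072*x^4/441 - 754*x^3/343 - 1020*x^2/49 + 2322*x/49 + C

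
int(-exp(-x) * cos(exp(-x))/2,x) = sin(exp(-x))/2 + C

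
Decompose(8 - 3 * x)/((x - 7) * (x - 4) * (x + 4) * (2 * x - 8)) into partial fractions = -5/(352*(x + 4)) + 23/(288*(x - 4)) + 1/(12*(x - 4)^2) - 13/(198*(x - 7))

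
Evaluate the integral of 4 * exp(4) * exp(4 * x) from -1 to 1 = -1 + exp(8)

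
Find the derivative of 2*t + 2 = 2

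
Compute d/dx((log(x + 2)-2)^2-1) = (2*log(x + 2) - 4)/(x + 2)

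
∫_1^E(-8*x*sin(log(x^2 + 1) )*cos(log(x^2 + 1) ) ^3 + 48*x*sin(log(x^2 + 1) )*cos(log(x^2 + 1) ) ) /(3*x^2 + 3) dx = -4*cos(log(1 + exp(2)))^2 - cos(log(2))^4/3 + cos(log(1 + exp(2)))^4/3 + 4*cos(log(2))^2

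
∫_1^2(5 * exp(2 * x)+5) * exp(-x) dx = -5*E - 5*exp(-2) + 5*exp(-1) + 5*exp(2)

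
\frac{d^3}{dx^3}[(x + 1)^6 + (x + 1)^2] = 120*x^3 + 360*x^2 + 360*x + 120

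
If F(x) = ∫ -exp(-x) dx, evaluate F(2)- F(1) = -exp(-1) + exp(-2)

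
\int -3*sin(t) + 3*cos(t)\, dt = 3*sqrt(2)*sin(t + pi/4) + C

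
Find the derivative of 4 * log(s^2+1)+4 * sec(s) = (4*s^2*tan(s)*sec(s) + 8*s + 4*tan(s)*sec(s))/(s^2 + 1)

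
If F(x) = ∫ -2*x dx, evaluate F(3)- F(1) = -8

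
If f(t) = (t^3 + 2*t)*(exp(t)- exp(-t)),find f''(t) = (t^3*exp(2*t) - t^3 + 6*t^2*exp(2*t) + 6*t^2 + 8*t*exp(2*t) - 8*t + 4*exp(2*t) + 4)*exp(-t)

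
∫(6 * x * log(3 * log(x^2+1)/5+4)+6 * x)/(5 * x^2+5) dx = (3*log(x^2 + 1) + 20)*log(3*log(x^2 + 1)/5 + 4)/5 + C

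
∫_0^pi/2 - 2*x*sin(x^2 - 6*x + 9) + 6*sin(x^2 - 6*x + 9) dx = -cos(pi^2/4 + 9) - cos(9)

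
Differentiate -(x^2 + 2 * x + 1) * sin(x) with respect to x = -x^2*cos(x) - 2*x*sin(x) - 2*x*cos(x) - 2*sin(x) - cos(x)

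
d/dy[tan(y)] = cos(y)^(-2)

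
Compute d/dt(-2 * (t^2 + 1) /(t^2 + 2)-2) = -4*t/(t^4 + 4*t^2 + 4)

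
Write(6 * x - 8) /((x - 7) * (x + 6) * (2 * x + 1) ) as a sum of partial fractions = 4/(15*(2*x + 1)) - 4/(13*(x + 6)) + 34/(195*(x - 7))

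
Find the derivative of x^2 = 2*x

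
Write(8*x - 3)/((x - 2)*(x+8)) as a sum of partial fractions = 67/(10*(x + 8)) + 13/(10*(x - 2))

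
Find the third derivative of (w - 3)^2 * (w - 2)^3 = 60*w^2 - 288*w + 342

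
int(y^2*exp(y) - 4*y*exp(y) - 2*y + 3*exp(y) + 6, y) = (y - 3)^2*(exp(y) - 1) + C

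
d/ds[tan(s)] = cos(s)^(-2)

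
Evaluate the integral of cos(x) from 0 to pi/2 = 1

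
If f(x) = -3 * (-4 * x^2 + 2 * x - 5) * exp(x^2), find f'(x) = 24*x^3*exp(x^2) - 12*x^2*exp(x^2) + 54*x*exp(x^2) - 6*exp(x^2)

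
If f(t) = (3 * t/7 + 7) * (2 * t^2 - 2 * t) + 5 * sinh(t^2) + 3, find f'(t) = 18*t^2/7 + 10*t*cosh(t^2) + 184*t/7 - 14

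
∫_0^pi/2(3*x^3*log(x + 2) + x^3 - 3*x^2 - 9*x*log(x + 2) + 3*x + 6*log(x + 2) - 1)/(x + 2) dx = (-1 + pi/2)^3*log(pi/2 + 2) + log(2)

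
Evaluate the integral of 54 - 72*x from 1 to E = -4*(-3 + 3*E)^2 - 18*E + 18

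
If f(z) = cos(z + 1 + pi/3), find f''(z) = -cos(z + 1 + pi/3)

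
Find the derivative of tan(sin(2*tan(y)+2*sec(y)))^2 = 4*(2*cos(2*tan(y) + 2/cos(y)) + cos(-y + 2*tan(y) + 2/cos(y))*tan(y) + cos(y + 2*tan(y) + 2/cos(y))*tan(y))*sin(sin(2*tan(y) + 2/cos(y)))/((cos(2*y) + 1)*cos(sin(2*tan(y) + 2/cos(y)))^3)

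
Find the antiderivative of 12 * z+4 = 6*z^2 + 4*z + C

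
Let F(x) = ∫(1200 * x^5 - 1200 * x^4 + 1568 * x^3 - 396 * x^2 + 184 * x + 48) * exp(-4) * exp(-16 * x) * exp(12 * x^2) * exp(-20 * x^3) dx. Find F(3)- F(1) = -484*exp(-484) + 28*exp(-28)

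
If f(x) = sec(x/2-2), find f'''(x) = 3*tan(x/2 - 2)^3*sec(x/2 - 2)/4 + 5*tan(x/2 - 2)*sec(x/2 - 2)/8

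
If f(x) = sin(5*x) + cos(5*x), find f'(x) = -5*sin(5*x) + 5*cos(5*x)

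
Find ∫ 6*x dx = 3*x^2 + C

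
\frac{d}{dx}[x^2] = 2*x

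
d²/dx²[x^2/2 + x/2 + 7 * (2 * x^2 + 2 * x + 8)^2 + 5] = 336*x^2 + 336*x + 505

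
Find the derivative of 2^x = 2^x*log(2)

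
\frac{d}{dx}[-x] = -1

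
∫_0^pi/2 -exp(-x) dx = -1 + exp(-pi/2)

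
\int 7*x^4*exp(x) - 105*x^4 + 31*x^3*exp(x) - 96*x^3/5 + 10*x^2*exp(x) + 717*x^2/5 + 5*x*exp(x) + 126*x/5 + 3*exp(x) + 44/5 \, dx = (-15*x^2 + 5*x*exp(x) + 3*x + 35)*(7*x^3 + 3*x^2 + x + 3)/5 + C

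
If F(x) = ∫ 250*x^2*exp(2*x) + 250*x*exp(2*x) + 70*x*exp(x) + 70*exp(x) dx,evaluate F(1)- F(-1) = -30*E - 30*exp(-1) - 5*(-2 + 5*exp(-1))^2 + 5*(-5*E - 2)^2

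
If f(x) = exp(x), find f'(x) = exp(x)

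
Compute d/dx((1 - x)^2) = 2*x - 2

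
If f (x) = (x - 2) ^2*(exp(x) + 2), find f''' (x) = x^2*exp(x) + 2*x*exp(x) - 2*exp(x)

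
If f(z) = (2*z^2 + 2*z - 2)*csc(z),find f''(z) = 2*(-z^2 + 2*z^2/sin(z)^2 - z - 4*z*cos(z)/sin(z) + 2*z/sin(z)^2 + 3 - 2*cos(z)/sin(z) - 2/sin(z)^2)/sin(z)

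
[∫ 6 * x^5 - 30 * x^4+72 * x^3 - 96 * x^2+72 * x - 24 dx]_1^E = -1 + (1 + (-1 + E)^2)^3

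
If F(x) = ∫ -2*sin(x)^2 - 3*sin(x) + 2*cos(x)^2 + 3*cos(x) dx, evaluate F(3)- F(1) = -3*sqrt(2)*sin(pi/4 + 1) + 3*sqrt(2)*sin(pi/4 + 3) - sin(2) + sin(6)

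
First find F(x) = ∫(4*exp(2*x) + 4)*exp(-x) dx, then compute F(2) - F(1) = -4*E - 4*exp(-2) + 4*exp(-1) + 4*exp(2)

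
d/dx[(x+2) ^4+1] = 4*x^3 + 24*x^2 + 48*x + 32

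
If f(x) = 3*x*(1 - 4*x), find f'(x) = 3 - 24*x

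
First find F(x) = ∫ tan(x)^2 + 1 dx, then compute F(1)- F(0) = tan(1)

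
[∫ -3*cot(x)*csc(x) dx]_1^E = -3*csc(1) + 3*csc(E)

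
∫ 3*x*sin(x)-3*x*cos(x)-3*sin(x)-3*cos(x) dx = -3*sqrt(2)*x*sin(x + pi/4) + C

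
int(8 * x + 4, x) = 4*x^2 + 4*x + C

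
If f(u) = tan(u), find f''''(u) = 24*tan(u)^5 + 40*tan(u)^3 + 16*tan(u)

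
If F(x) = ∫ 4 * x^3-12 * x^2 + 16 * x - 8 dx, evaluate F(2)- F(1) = 3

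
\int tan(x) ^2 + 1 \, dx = tan(x) + C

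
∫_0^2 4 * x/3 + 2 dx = 20/3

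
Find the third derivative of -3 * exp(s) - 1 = -3*exp(s)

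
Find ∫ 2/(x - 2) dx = 2*log(x - 2) + C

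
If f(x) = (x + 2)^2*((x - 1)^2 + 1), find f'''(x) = 24*x + 12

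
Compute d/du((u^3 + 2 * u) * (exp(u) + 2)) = u^3*exp(u) + 3*u^2*exp(u) + 6*u^2 + 2*u*exp(u) + 2*exp(u) + 4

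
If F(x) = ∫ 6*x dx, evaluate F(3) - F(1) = 24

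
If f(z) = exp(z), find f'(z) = exp(z)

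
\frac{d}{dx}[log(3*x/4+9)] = 1/(x + 12)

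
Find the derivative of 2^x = 2^x*log(2)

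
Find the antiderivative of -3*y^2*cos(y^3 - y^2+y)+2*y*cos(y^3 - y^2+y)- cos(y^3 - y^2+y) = -sin(y*(y^2 - y + 1)) + C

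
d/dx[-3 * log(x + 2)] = -3/(x + 2)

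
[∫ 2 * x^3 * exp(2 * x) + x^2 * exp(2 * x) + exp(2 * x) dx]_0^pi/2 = (-pi^2/4 + pi/2 + pi^3/8)*exp(pi)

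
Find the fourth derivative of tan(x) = 24*tan(x)^5 + 40*tan(x)^3 + 16*tan(x)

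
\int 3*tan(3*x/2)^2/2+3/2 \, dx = tan(3*x/2) + C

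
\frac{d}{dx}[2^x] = 2^x*log(2)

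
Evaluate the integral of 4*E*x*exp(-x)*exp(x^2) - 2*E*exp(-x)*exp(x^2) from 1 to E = -2*E + 2*exp(-E + 1 + exp(2))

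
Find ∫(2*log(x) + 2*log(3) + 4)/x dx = (log(3*x) + 2)^2 + C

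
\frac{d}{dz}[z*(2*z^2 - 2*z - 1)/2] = 3*z^2 - 2*z - 1/2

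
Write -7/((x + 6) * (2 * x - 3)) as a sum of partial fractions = -14/(15*(2*x - 3)) + 7/(15*(x + 6))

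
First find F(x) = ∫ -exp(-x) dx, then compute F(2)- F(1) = -exp(-1) + exp(-2)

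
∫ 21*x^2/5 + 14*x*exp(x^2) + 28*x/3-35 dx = 7*x^3/5 + 14*x^2/3 - 35*x + 7*exp(x^2) + C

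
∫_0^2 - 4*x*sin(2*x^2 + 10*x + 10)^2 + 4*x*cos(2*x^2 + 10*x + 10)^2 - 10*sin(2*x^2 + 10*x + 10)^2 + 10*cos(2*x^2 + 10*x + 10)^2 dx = -sin(20)/2 + sin(76)/2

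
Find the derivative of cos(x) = -sin(x)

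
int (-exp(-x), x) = exp(-x) + C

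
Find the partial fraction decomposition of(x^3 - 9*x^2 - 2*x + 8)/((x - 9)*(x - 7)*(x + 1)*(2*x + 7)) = 221/(525*(2*x + 7)) + 13/(42*(x - 7)) - 1/(50*(x - 9))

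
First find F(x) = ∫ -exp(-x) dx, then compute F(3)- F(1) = -exp(-1) + exp(-3)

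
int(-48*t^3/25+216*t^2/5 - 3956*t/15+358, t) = -12*t^4/25 + 72*t^3/5 - 1978*t^2/15 + 358*t + C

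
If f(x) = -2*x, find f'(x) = -2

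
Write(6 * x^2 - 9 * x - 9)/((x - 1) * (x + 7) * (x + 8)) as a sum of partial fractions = 149/(3*(x + 8)) - 87/(2*(x + 7)) - 1/(6*(x - 1))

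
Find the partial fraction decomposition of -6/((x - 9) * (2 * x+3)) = 4/(7*(2*x + 3)) - 2/(7*(x - 9))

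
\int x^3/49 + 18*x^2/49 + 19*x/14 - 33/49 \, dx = x^4/196 + 6*x^3/49 + 19*x^2/28 - 33*x/49 + C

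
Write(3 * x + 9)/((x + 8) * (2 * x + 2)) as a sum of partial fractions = 15/(14*(x + 8)) + 3/(7*(x + 1))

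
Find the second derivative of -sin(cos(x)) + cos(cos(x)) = sqrt(2)*(-sin(x)^2*cos(cos(x) + pi/4) + sin(cos(x) + pi/4)*cos(x))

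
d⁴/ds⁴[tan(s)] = 24*tan(s)^5 + 40*tan(s)^3 + 16*tan(s)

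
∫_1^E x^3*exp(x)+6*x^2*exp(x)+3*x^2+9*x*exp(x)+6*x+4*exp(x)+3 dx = -8*E - 8 + (1 + E)^3*(1 + exp(E))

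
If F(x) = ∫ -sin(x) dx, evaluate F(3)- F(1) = cos(3) - cos(1)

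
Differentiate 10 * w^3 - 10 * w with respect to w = 30*w^2 - 10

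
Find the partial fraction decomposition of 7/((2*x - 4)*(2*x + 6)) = -7/(20*(x + 3)) + 7/(20*(x - 2))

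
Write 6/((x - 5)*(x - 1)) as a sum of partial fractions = -3/(2*(x - 1)) + 3/(2*(x - 5))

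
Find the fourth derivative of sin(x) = sin(x)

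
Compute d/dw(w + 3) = 1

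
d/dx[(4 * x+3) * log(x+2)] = (4*x*log(x + 2) + 4*x + 8*log(x + 2) + 3)/(x + 2)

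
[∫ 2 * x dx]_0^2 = 4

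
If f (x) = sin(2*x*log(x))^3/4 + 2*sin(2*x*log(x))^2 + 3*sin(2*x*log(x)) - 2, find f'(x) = 3*log(x)*sin(2*x*log(x))^2*cos(2*x*log(x))/2 + 4*log(x)*sin(4*x*log(x)) + 6*log(x)*cos(2*x*log(x)) + 3*sin(2*x*log(x))^2*cos(2*x*log(x))/2 + 4*sin(4*x*log(x)) + 6*cos(2*x*log(x))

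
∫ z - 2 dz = z^2/2 - 2*z + C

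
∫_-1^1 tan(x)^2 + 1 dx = 2*tan(1)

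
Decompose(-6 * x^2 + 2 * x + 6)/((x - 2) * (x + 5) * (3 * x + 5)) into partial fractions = 63/(55*(3*x + 5)) - 11/(5*(x + 5)) - 2/(11*(x - 2))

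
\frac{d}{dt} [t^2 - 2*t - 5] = 2*t - 2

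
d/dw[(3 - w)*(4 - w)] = 2*w - 7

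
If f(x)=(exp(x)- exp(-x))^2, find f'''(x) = (8*exp(4*x) - 8)*exp(-2*x)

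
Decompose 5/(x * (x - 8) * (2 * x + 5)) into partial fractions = 4/(21*(2*x + 5)) + 5/(168*(x - 8)) - 1/(8*x)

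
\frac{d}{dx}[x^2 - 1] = 2*x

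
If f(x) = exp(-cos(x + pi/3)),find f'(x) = exp(-cos(x + pi/3))*sin(x + pi/3)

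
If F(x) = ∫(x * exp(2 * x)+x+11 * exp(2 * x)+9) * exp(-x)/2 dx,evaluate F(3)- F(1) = -11*E/2 - 13*exp(-3)/2 + 11*exp(-1)/2 + 13*exp(3)/2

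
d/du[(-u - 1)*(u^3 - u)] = -4*u^3 - 3*u^2 + 2*u + 1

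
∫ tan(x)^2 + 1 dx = tan(x) + C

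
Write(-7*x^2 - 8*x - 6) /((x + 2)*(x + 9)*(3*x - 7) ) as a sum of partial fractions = -565/(442*(3*x - 7)) - 501/(238*(x + 9)) + 18/(91*(x + 2))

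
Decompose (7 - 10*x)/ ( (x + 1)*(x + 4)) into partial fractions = -47/(3*(x + 4)) + 17/(3*(x + 1))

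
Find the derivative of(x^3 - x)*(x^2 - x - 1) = 5*x^4 - 4*x^3 - 6*x^2 + 2*x + 1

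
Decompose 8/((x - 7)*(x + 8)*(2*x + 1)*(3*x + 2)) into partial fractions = 108/(253*(3*x + 2)) - 64/(225*(2*x + 1)) - 4/(2475*(x + 8)) + 8/(5175*(x - 7))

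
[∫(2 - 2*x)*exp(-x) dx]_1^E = -2*exp(-1) + 2*exp(1 - E)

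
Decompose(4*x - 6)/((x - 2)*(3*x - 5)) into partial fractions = -2/(3*x - 5) + 2/(x - 2)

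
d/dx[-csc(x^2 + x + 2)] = (2*x + 1)*cos(x^2 + x + 2)/sin(x^2 + x + 2)^2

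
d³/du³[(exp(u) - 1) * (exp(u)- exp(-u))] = (8*exp(3*u) - exp(2*u) - 1)*exp(-u)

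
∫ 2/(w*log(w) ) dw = 2*log(log(w)/2) + C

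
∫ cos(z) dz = sin(z) + C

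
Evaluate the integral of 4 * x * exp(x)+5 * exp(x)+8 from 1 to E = -5*E - 10 + (1 + 4*E)*(2 + exp(E))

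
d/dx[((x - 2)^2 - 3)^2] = 4*x^3 - 24*x^2 + 36*x - 8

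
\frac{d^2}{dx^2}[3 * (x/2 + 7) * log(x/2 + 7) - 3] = 3/(2*x + 28)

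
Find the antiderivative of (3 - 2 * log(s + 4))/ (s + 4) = (3 - log(s + 4))*log(s + 4) + C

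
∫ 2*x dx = x^2 + C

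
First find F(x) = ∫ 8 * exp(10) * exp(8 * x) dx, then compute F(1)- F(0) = -exp(10) + exp(18)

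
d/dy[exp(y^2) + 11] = 2*y*exp(y^2)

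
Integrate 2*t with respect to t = t^2 + C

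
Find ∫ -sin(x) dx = cos(x) + C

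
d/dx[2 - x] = -1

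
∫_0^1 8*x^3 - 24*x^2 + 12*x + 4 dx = 4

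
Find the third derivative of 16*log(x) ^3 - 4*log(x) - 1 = (96*log(x)^2 - 288*log(x) + 88)/x^3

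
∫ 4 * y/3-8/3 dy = 2*y^2/3 - 8*y/3 + C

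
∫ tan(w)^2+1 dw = tan(w) + C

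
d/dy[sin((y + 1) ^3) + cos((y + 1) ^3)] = -3*y^2*sin(y^3 + 3*y^2 + 3*y + 1) + 3*y^2*cos(y^3 + 3*y^2 + 3*y + 1) - 6*y*sin(y^3 + 3*y^2 + 3*y + 1) + 6*y*cos(y^3 + 3*y^2 + 3*y + 1) - 3*sin(y^3 + 3*y^2 + 3*y + 1) + 3*cos(y^3 + 3*y^2 + 3*y + 1)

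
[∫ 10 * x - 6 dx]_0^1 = -1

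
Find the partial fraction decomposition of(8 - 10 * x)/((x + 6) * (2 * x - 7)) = -54/(19*(2*x - 7)) - 68/(19*(x + 6))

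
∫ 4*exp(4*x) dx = exp(4*x) + C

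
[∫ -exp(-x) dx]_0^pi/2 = -1 + exp(-pi/2)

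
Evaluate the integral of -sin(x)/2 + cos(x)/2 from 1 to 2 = sqrt(2)*(-sin(pi/4 + 1) + sin(pi/4 + 2))/2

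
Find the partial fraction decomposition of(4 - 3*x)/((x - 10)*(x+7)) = -25/(17*(x + 7)) - 26/(17*(x - 10))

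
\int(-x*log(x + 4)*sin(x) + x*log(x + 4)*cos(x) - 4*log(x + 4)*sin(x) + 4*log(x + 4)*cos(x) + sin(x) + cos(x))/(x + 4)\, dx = sqrt(2)*log(x + 4)*sin(x + pi/4) + C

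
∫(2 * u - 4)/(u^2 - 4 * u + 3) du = log(3*(u - 2)^2 - 3) + C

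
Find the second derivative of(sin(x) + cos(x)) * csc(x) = 2*cos(x)/sin(x)^3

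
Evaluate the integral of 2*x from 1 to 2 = 3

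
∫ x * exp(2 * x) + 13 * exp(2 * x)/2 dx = (x + 6)*exp(2*x)/2 + C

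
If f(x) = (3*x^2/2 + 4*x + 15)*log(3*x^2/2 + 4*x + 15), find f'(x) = 3*x*log(3*x^2/2 + 4*x + 15) + 3*x + 4*log(3*x^2/2 + 4*x + 15) + 4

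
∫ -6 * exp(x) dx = -6*exp(x) + C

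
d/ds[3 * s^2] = 6*s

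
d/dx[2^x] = 2^x*log(2)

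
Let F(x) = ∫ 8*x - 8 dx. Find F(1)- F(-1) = -16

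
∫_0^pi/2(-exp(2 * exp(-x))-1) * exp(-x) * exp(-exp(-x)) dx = -E - exp(-exp(-pi/2)) + exp(-1) + exp(exp(-pi/2))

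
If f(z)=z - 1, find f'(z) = 1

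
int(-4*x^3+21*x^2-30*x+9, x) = -x^4 + 7*x^3 - 15*x^2 + 9*x + C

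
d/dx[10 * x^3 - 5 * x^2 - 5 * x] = 30*x^2 - 10*x - 5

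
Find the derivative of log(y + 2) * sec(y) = (y*log(y + 2)*tan(y)*sec(y) + 2*log(y + 2)*tan(y)*sec(y) + sec(y))/(y + 2)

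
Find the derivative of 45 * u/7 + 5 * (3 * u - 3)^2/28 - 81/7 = 45*u/14 + 45/14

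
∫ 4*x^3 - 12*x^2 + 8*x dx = x^4 - 4*x^3 + 4*x^2 + C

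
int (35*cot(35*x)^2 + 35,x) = -cot(35*x) + C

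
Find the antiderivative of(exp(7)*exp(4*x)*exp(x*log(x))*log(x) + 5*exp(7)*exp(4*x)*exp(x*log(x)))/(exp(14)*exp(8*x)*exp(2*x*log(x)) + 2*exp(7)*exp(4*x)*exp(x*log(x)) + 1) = exp(x*log(x) + 4*x + 7)/(exp(x*log(x) + 4*x + 7) + 1) + C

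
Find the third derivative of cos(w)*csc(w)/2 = -1 - 4/tan(w)^2 - 3/tan(w)^4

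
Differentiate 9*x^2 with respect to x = 18*x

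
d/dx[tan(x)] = cos(x)^(-2)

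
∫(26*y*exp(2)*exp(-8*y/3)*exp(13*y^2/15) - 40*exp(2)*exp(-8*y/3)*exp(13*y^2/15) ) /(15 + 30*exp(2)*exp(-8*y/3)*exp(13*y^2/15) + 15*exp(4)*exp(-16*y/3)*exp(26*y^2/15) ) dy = exp(13*y^2/15 + 2)/(exp(8*y/3) + exp(13*y^2/15 + 2)) + C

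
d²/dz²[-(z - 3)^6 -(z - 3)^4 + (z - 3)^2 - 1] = -30*z^4 + 360*z^3 - 1632*z^2 + 3312*z - 2536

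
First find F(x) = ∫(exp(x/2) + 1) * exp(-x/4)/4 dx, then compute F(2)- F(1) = -exp(1/4) - exp(-1/2) + exp(-1/4) + exp(1/2)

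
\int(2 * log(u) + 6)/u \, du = (log(u) + 3)^2 + C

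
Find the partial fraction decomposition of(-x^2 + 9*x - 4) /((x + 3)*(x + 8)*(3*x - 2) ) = 7/(143*(3*x - 2)) - 14/(13*(x + 8)) + 8/(11*(x + 3))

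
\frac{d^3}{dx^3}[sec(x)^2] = 8*(-1 + 3/cos(x)^2)*sin(x)/cos(x)^3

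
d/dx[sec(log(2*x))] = tan(log(x) + log(2))*sec(log(x) + log(2))/x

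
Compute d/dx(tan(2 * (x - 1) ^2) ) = 4*x*tan(2*x^2 - 4*x + 2)^2 + 4*x - 4*tan(2*x^2 - 4*x + 2)^2 - 4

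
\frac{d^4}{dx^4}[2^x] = 2^x*log(2)^4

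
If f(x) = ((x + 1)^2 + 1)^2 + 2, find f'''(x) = 24*x + 24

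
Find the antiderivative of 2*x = x^2 + C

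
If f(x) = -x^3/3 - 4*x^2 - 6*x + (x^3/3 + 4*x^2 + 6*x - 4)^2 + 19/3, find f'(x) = 2*x^5/3 + 40*x^4/3 + 80*x^3 + 135*x^2 - 54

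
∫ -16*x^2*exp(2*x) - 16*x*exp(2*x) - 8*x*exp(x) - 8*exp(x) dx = 8*x*(-x*exp(x) - 1)*exp(x) + C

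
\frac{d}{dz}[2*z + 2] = 2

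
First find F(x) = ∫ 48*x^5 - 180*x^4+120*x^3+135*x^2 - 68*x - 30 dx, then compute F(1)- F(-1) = -42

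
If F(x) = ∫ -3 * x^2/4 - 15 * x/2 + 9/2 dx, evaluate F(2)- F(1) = -17/2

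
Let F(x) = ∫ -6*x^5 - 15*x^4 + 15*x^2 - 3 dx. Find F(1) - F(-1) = -2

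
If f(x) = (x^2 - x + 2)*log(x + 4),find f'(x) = (2*x^2*log(x + 4) + x^2 + 7*x*log(x + 4) - x - 4*log(x + 4) + 2)/(x + 4)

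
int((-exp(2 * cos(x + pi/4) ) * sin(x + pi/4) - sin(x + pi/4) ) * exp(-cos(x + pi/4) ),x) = 2*sinh(cos(x + pi/4)) + C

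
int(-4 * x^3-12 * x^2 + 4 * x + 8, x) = -x^4 - 4*x^3 + 2*x^2 + 8*x + C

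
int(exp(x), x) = exp(x) + C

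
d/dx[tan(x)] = cos(x)^(-2)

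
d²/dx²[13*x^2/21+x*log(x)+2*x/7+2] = (26*x + 21)/(21*x)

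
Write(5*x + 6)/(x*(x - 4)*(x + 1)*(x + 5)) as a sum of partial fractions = 19/(180*(x + 5)) + 1/(20*(x + 1)) + 13/(90*(x - 4)) - 3/(10*x)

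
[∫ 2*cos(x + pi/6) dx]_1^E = -2*sin(pi/6 + 1) + 2*sin(pi/6 + E)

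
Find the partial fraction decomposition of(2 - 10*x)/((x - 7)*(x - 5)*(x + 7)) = 3/(7*(x + 7)) + 2/(x - 5) - 17/(7*(x - 7))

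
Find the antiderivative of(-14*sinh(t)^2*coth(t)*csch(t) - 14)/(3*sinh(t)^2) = 14/(3*tanh(t)) + 14/(3*sinh(t)) + C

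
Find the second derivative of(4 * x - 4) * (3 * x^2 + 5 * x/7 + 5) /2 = 36*x - 64/7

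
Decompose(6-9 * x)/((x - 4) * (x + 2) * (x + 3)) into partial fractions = 33/(7*(x + 3)) - 4/(x + 2) - 5/(7*(x - 4))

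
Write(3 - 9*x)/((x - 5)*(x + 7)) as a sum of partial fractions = -11/(2*(x + 7)) - 7/(2*(x - 5))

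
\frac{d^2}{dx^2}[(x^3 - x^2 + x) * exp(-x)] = (x^3 - 7*x^2 + 11*x - 4)*exp(-x)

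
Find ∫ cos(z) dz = sin(z) + C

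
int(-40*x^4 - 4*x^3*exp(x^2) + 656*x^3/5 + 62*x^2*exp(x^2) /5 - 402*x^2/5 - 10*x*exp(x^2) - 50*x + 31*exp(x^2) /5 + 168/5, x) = -(10*x^2 - 31*x + 15)*(4*x^3 - 4*x^2 - 5*x + exp(x^2) + 3)/5 + C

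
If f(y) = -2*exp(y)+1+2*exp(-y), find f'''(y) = (-2*exp(2*y) - 2)*exp(-y)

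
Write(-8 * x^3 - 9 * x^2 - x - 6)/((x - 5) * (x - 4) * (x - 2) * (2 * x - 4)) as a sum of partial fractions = -223/(12*(x - 2)) - 9/(x - 2)^2 + 333/(4*(x - 4)) - 206/(3*(x - 5))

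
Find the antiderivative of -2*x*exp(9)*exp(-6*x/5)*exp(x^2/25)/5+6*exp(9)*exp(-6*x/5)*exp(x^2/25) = -5*exp((x - 15)^2/25) + C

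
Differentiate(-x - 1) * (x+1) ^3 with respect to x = -4*x^3 - 12*x^2 - 12*x - 4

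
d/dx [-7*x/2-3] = -7/2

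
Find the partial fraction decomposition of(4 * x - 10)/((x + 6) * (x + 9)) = 46/(3*(x + 9)) - 34/(3*(x + 6))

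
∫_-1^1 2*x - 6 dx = -12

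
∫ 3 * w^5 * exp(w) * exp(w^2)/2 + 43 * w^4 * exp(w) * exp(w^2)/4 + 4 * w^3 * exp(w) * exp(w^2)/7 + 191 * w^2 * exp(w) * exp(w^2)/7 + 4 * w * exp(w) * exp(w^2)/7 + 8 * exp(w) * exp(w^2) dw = w*(21*w^3 + 140*w^2 - 104*w + 224)*exp(w*(w + 1))/28 + C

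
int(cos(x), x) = sin(x) + C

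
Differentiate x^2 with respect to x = 2*x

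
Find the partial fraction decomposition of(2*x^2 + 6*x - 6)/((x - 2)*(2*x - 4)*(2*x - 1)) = -5/(9*(2*x - 1)) + 7/(9*(x - 2)) + 7/(3*(x - 2)^2)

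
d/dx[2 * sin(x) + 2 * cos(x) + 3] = -2*sin(x) + 2*cos(x)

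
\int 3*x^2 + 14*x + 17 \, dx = x^3 + 7*x^2 + 17*x + C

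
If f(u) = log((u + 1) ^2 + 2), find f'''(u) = (4*u^3 + 12*u^2 - 12*u - 20)/(u^6 + 6*u^5 + 21*u^4 + 44*u^3 + 63*u^2 + 54*u + 27)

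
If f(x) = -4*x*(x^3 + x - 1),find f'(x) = -16*x^3 - 8*x + 4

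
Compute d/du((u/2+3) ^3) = 3*u^2/8 + 9*u/2 + 27/2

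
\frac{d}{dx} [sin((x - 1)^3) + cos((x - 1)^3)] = -3*x^2*sin(x^3 - 3*x^2 + 3*x - 1) + 3*x^2*cos(x^3 - 3*x^2 + 3*x - 1) + 6*x*sin(x^3 - 3*x^2 + 3*x - 1) - 6*x*cos(x^3 - 3*x^2 + 3*x - 1) - 3*sin(x^3 - 3*x^2 + 3*x - 1) + 3*cos(x^3 - 3*x^2 + 3*x - 1)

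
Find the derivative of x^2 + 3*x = 2*x + 3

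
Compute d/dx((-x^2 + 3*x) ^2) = 4*x^3 - 18*x^2 + 18*x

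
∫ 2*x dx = x^2 + C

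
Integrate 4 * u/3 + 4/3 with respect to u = 2*u^2/3 + 4*u/3 + C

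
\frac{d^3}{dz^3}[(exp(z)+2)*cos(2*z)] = 2*exp(z)*sin(2*z) - 11*exp(z)*cos(2*z) + 16*sin(2*z)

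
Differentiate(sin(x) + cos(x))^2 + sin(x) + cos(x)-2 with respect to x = 2*cos(2*x) + sqrt(2)*cos(x + pi/4)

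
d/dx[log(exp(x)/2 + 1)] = exp(x)/(exp(x) + 2)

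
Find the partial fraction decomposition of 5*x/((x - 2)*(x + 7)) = 35/(9*(x + 7)) + 10/(9*(x - 2))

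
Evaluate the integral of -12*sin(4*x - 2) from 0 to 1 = 0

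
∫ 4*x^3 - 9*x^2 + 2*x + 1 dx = x^4 - 3*x^3 + x^2 + x + C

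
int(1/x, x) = log(x) + C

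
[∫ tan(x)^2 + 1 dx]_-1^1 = 2*tan(1)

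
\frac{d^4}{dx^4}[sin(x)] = sin(x)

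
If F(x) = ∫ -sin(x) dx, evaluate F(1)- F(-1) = 0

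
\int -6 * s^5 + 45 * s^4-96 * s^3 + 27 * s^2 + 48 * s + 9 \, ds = -s^6 + 9*s^5 - 24*s^4 + 9*s^3 + 24*s^2 + 9*s + C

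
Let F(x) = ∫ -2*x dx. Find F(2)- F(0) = -4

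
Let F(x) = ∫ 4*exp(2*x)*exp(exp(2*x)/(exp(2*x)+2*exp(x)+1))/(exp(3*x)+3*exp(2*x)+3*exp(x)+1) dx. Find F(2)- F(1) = -2*exp(exp(2)/(1 + E)^2) + 2*exp(exp(4)/(1 + exp(2))^2)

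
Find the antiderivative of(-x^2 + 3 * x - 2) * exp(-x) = (x^2 - x + 1)*exp(-x) + C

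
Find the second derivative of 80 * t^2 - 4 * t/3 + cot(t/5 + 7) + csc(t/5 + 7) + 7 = 2*cot(t/5 + 7)^3/25 + 2*cot(t/5 + 7)^2*csc(t/5 + 7)/25 + 2*cot(t/5 + 7)/25 + csc(t/5 + 7)/25 + 160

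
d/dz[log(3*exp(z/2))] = 1/2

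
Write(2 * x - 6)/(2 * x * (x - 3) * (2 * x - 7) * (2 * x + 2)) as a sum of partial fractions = 2/(63*(2*x - 7)) + 1/(18*(x + 1)) - 1/(14*x)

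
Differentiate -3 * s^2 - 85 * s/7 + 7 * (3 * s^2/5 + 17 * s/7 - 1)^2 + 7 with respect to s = 252*s^3/25 + 306*s^2/5 + 2092*s/35 - 323/7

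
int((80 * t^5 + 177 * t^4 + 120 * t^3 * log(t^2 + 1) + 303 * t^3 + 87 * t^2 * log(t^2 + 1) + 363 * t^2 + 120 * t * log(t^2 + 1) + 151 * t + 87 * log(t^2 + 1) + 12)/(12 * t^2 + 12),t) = (2*t^2 + 3*t + 6*log(t^2 + 1))*(20*t^2 + 29*t + 8)/24 + C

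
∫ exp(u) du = exp(u) + C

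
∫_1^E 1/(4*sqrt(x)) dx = -1/2 + exp(1/2)/2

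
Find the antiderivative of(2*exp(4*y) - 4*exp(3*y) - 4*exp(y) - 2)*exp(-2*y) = (-exp(2*y) + 2*exp(y) + 1)^2*exp(-2*y) + C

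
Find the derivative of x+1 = 1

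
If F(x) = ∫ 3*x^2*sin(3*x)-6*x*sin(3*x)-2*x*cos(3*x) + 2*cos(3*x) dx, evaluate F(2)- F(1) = -cos(3)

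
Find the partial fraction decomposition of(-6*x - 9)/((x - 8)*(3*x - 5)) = 3/(3*x - 5) - 3/(x - 8)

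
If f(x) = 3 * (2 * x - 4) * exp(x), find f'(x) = 6*x*exp(x) - 6*exp(x)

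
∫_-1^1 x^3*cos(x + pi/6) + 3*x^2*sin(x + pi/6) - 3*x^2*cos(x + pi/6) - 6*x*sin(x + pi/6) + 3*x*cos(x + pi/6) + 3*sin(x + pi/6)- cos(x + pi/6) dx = 8*cos(1 + pi/3)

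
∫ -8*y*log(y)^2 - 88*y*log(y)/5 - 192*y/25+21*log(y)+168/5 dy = 5*y*log(y) + 3*y - 4*(5*y*log(y) + 3*y - 10)^2/25 + C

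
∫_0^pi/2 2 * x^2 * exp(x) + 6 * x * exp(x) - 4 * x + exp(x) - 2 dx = (-1 + exp(pi/2))*(-1 + pi + pi^2/2)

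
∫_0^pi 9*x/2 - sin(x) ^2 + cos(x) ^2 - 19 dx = -19*pi + 9*pi^2/4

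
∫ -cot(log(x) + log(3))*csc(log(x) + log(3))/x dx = csc(log(3*x)) + C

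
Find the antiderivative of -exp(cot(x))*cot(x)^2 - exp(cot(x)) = exp(cot(x)) + C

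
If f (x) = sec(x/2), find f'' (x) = (-1 + 2/cos(x/2)^2)/(4*cos(x/2))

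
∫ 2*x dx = x^2 + C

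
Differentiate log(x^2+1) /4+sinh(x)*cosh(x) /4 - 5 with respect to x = (2*x^2*sinh(x)^2 + x^2 + 2*x + 2*sinh(x)^2 + 1)/(4*x^2 + 4)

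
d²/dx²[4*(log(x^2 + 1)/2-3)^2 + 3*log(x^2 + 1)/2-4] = (-4*x^2*log(x^2 + 1) + 29*x^2 + 4*log(x^2 + 1) - 21)/(x^4 + 2*x^2 + 1)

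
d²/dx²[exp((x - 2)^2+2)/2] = 2*x^2*exp(x^2 - 4*x + 6) - 8*x*exp(x^2 - 4*x + 6) + 9*exp(x^2 - 4*x + 6)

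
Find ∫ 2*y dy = y^2 + C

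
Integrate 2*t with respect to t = t^2 + C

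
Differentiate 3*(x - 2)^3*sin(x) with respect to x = 3*(x - 2)^2*(x*cos(x) + 3*sin(x) - 2*cos(x))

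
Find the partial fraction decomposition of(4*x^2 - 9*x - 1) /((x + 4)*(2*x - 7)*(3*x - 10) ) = -11/(2*(3*x - 10)) + 22/(5*(2*x - 7)) + 3/(10*(x + 4))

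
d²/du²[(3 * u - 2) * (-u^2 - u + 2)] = -18*u - 2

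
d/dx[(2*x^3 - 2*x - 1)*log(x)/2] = (6*x^3*log(x) + 2*x^3 - 2*x*log(x) - 2*x - 1)/(2*x)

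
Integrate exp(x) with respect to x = exp(x) + C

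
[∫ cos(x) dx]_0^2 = sin(2)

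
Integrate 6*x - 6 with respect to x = 3*x^2 - 6*x + C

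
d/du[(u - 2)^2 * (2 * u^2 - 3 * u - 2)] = 8*u^3 - 33*u^2 + 36*u - 4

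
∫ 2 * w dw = w^2 + C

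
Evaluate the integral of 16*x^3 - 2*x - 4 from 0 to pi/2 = 4 + (-2 - pi/2 + pi^2/2)*(pi/2 + 2 + pi^2/2)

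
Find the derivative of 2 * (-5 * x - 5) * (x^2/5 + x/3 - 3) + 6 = -6*x^2 - 32*x/3 + 80/3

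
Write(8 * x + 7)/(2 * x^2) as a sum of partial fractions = 4/x + 7/(2*x^2)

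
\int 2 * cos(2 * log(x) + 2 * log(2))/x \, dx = sin(2*log(2*x)) + C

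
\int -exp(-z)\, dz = exp(-z) + C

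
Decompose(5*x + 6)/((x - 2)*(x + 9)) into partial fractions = 39/(11*(x + 9)) + 16/(11*(x - 2))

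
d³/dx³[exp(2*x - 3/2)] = 8*exp(2*x - 3/2)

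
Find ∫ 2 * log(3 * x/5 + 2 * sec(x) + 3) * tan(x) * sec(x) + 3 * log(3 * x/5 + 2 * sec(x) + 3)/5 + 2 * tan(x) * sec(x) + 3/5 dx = (3*x + 10*sec(x) + 15)*log(3*x/5 + 3 + 2/cos(x))/5 + C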